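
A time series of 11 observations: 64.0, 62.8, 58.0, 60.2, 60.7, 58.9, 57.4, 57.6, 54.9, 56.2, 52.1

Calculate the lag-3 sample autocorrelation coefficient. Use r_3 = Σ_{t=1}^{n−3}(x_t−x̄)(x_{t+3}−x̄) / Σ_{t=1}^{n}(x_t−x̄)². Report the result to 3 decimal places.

0.184

Mean x̄ = (64.0 + 62.8 + 58.0 + 60.2 + 60.7 + 58.9 + 57.4 + 57.6 + 54.9 + 56.2 + 52.1)/11 = 58.4364
Numerator Σ_{t=1}^{8}(x_t−x̄)(x_{t+3}−x̄) = 21.7442
Denominator Σ(x_t−x̄)² = 118.0655
r_3 = 21.7442 / 118.0655 = 0.184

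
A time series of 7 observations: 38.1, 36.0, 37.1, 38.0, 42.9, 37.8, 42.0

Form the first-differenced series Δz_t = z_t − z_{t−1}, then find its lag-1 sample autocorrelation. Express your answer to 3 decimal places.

First differences Δz: -2.1, 1.1, 0.9, 4.9, -5.1, 4.2
Mean of differences = 0.6500
Numerator Σ(Δz_t−Δz̄)(Δz_{t+1}−Δz̄) = -44.9125
Denominator Σ(Δz_t−Δz̄)² = 71.5550
r_1(Δz) = -44.9125 / 71.5550 = -0.628

-0.628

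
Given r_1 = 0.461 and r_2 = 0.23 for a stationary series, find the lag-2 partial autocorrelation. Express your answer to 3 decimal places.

φ_{22} = (r_2 − r_1²) / (1 − r_1²)
r_1² = (0.461)² = 0.212521
Numerator = 0.23 − 0.2125 = 0.0175; denominator = 1 − 0.2125 = 0.7875
φ_{22} = 0.0175 / 0.7875 = 0.022

0.022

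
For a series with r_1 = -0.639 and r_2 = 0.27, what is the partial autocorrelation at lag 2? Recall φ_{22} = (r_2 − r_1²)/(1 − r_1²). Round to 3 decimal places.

φ_{22} = (r_2 − r_1²) / (1 − r_1²)
r_1² = (-0.639)² = 0.408321
Numerator = 0.27 − 0.4083 = -0.1383; denominator = 1 − 0.4083 = 0.5917
φ_{22} = -0.1383 / 0.5917 = -0.234

-0.234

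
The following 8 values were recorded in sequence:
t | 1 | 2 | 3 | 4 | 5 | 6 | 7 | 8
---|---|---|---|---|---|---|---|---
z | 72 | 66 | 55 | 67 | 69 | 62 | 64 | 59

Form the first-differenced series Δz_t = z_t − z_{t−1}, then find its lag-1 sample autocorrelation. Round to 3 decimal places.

-0.243

First differences Δz: -6, -11, 12, 2, -7, 2, -5
Mean of differences = -1.8571
Numerator Σ(Δz_t−Δz̄)(Δz_{t+1}−Δz̄) = -87.1633
Denominator Σ(Δz_t−Δz̄)² = 358.8571
r_1(Δz) = -87.1633 / 358.8571 = -0.243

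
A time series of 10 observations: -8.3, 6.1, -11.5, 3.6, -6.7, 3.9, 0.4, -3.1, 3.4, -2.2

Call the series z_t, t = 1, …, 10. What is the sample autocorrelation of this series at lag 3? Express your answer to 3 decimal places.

-0.270

Mean z̄ = (-8.3 + 6.1 − 11.5 + 3.6 − 6.7 + 3.9 + 0.4 − 3.1 + 3.4 − 2.2)/10 = -1.4400
Σ(z_t−z̄)(z_{t+3}−z̄) = (-34.5744) + (-39.6604) + (-53.7204) + (9.2736) + (8.7316) + (25.8456) + (-1.3984) = -85.5028
Denominator Σ(z_t−z̄)² = 316.8440
r_3 = -85.5028 / 316.8440 = -0.270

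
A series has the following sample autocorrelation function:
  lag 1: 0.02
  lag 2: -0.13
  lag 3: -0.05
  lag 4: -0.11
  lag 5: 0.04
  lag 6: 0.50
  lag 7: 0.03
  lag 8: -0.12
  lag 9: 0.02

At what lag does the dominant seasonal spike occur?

6

The largest autocorrelation is r_6 = 0.50; the remaining lags stay at or below 0.04.
The dominant spike at lag 6 indicates a seasonal period of 6.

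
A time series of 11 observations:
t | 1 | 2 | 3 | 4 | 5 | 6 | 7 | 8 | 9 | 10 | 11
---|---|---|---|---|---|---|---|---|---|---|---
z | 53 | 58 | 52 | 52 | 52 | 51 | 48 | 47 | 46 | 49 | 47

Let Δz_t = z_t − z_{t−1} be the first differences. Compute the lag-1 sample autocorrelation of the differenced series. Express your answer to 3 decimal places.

First differences Δz: 5, -6, 0, 0, -1, -3, -1, -1, 3, -2
Mean of differences = -0.6000
Numerator Σ(Δz_t−Δz̄)(Δz_{t+1}−Δz̄) = -37.7600
Denominator Σ(Δz_t−Δz̄)² = 82.4000
r_1(Δz) = -37.7600 / 82.4000 = -0.458

-0.458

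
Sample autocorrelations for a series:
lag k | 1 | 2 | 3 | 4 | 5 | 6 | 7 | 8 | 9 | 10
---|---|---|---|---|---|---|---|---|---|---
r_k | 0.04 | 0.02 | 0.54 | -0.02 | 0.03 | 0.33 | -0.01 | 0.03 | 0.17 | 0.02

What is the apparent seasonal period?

3

The largest autocorrelation is r_3 = 0.54, with weaker echoes at lags 6 (0.33) and 9 (0.17); the remaining lags stay at or below 0.04.
The dominant spike at lag 3 indicates a seasonal period of 3.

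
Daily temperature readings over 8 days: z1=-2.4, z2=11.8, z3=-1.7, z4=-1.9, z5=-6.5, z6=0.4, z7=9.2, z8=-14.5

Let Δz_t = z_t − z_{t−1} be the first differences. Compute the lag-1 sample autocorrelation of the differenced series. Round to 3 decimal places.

-0.350

First differences Δz: 14.2, -13.5, -0.2, -4.6, 6.9, 8.8, -23.7
Mean of differences = -1.7286
Numerator Σ(Δz_t−Δz̄)(Δz_{t+1}−Δz̄) = -375.1422
Denominator Σ(Δz_t−Δz̄)² = 1070.9143
r_1(Δz) = -375.1422 / 1070.9143 = -0.350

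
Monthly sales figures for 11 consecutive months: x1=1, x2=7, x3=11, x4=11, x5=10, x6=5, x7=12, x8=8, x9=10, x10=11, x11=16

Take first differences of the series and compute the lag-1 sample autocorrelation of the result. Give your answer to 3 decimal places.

First differences Δx: 6, 4, 0, -1, -5, 7, -4, 2, 1, 5
Mean of differences = 1.5000
Numerator Σ(Δx_t−Δx̄)(Δx_{t+1}−Δx̄) = -43.2500
Denominator Σ(Δx_t−Δx̄)² = 150.5000
r_1(Δx) = -43.2500 / 150.5000 = -0.287

-0.287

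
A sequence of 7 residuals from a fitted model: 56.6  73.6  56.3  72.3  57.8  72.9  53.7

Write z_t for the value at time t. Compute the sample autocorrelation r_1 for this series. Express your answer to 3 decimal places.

-0.805

Mean z̄ = (56.6 + 73.6 + 56.3 + 72.3 + 57.8 + 72.9 + 53.7)/7 = 63.3143
Deviations from mean: -6.7143, 10.2857, -7.0143, 8.9857, -5.5143, 9.5857, -9.6143
Σ(z_t−z̄)(z_{t+1}−z̄) = (-69.0612) + (-72.1469) + (-63.0284) + (-49.5498) + (-52.8584) + (-92.1598) = -398.8045
Denominator Σ(z_t−z̄)² = 495.5486
r_1 = -398.8045 / 495.5486 = -0.805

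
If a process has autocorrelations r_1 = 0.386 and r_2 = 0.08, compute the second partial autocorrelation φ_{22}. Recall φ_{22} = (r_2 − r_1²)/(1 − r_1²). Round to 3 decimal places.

φ_{22} = (r_2 − r_1²) / (1 − r_1²)
r_1² = (0.386)² = 0.148996
Numerator = 0.08 − 0.1490 = -0.0690; denominator = 1 − 0.1490 = 0.8510
φ_{22} = -0.0690 / 0.8510 = -0.081

-0.081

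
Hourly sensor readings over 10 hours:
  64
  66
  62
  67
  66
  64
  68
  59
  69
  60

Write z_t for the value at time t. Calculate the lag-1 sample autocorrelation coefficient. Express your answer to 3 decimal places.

Mean z̄ = (64 + 66 + 62 + 67 + 66 + 64 + 68 + 59 + 69 + 60)/10 = 64.5000
Numerator Σ_{t=1}^{9}(z_t−z̄)(z_{t+1}−z̄) = -73.7500
Denominator Σ(z_t−z̄)² = 100.5000
r_1 = -73.7500 / 100.5000 = -0.734

-0.734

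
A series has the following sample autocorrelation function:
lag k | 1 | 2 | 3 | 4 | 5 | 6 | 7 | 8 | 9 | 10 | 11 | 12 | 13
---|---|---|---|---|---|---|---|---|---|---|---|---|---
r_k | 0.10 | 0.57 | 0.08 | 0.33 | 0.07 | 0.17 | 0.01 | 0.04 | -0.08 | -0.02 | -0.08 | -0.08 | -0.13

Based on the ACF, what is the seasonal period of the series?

2

The largest autocorrelation is r_2 = 0.57, with weaker echoes at lags 4 (0.33) and 6 (0.17); the remaining lags stay at or below 0.10.
The dominant spike at lag 2 indicates a seasonal period of 2.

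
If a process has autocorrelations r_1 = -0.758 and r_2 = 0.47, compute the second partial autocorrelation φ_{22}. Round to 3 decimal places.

φ_{22} = (r_2 − r_1²) / (1 − r_1²)
r_1² = (-0.758)² = 0.574564
Numerator = 0.47 − 0.5746 = -0.1046; denominator = 1 − 0.5746 = 0.4254
φ_{22} = -0.1046 / 0.4254 = -0.246

-0.246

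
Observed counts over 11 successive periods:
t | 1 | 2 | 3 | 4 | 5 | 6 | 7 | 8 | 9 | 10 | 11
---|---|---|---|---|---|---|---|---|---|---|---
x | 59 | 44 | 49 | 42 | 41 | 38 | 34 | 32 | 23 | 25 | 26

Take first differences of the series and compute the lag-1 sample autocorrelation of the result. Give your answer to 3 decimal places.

-0.495

First differences Δx: -15, 5, -7, -1, -3, -4, -2, -9, 2, 1
Mean of differences = -3.3000
Numerator Σ(Δx_t−Δx̄)(Δx_{t+1}−Δx̄) = -151.5900
Denominator Σ(Δx_t−Δx̄)² = 306.1000
r_1(Δx) = -151.5900 / 306.1000 = -0.495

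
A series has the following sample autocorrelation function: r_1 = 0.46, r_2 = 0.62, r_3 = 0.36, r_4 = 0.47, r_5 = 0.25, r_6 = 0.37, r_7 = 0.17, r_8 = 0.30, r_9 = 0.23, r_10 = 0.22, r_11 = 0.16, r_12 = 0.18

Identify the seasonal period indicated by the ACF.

The largest autocorrelation is r_2 = 0.62, with a weaker echo at lag 4 (0.47); the remaining lags stay at or below 0.46.
The dominant spike at lag 2 indicates a seasonal period of 2.

2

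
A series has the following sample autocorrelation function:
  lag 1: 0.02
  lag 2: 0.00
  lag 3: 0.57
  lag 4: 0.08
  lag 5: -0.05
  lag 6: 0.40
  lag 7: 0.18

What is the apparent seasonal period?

The largest autocorrelation is r_3 = 0.57, with a weaker echo at lag 6 (0.40); the remaining lags stay at or below 0.18.
The dominant spike at lag 3 indicates a seasonal period of 3.

3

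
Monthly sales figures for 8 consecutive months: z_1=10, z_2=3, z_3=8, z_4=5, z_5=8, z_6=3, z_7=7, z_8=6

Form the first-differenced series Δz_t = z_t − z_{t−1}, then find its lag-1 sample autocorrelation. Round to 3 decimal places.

-0.729

First differences Δz: -7, 5, -3, 3, -5, 4, -1
Mean of differences = -0.5714
Numerator Σ(Δz_t−Δz̄)(Δz_{t+1}−Δz̄) = -96.0408
Denominator Σ(Δz_t−Δz̄)² = 131.7143
r_1(Δz) = -96.0408 / 131.7143 = -0.729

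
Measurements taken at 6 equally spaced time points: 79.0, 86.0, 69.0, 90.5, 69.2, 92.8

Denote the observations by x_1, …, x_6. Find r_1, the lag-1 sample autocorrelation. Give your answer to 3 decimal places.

-0.802

Mean x̄ = (79.0 + 86.0 + 69.0 + 90.5 + 69.2 + 92.8)/6 = 81.0833
Deviations from mean: -2.0833, 4.9167, -12.0833, 9.4167, -11.8833, 11.7167
Σ(x_t−x̄)(x_{t+1}−x̄) = (-10.2431) + (-59.4097) + (-113.7847) + (-111.9014) + (-139.2331) = -434.5719
Denominator Σ(x_t−x̄)² = 541.6883
r_1 = -434.5719 / 541.6883 = -0.802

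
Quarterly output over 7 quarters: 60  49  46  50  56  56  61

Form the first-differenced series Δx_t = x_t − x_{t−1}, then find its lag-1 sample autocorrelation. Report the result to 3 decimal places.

First differences Δx: -11, -3, 4, 6, 0, 5
Mean of differences = 0.1667
Numerator Σ(Δx_t−Δx̄)(Δx_{t+1}−Δx̄) = 43.8056
Denominator Σ(Δx_t−Δx̄)² = 206.8333
r_1(Δx) = 43.8056 / 206.8333 = 0.212

0.212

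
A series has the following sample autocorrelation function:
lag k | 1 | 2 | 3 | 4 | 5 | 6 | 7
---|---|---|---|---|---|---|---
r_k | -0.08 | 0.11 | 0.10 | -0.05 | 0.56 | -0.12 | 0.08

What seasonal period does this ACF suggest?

The largest autocorrelation is r_5 = 0.56; the remaining lags stay at or below 0.11.
The dominant spike at lag 5 indicates a seasonal period of 5.

5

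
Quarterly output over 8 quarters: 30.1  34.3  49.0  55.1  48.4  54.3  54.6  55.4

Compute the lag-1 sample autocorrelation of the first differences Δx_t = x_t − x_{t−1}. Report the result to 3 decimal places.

First differences Δx: 4.2, 14.7, 6.1, -6.7, 5.9, 0.3, 0.8
Mean of differences = 3.6143
Numerator Σ(Δx_t−Δx̄)(Δx_{t+1}−Δx̄) = -13.4131
Denominator Σ(Δx_t−Δx̄)² = 259.9286
r_1(Δx) = -13.4131 / 259.9286 = -0.052

-0.052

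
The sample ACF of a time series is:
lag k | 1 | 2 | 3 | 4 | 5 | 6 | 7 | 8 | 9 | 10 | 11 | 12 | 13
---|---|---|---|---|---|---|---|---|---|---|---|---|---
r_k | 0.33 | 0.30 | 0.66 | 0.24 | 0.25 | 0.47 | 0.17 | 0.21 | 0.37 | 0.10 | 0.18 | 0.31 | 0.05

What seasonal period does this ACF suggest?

3

The largest autocorrelation is r_3 = 0.66, with weaker echoes at lags 6 (0.47) and 9 (0.37); the remaining lags stay at or below 0.33. The elevated value at lag 1 (0.33), dropping to 0.30 at lag 2, reflects decaying short-term dependence rather than seasonality.
The dominant spike at lag 3 indicates a seasonal period of 3.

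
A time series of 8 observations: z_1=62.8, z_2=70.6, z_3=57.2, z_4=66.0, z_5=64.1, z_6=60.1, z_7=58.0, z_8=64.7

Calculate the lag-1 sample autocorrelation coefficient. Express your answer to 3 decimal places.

Mean z̄ = (62.8 + 70.6 + 57.2 + 66.0 + 64.1 + 60.1 + 58.0 + 64.7)/8 = 62.9375
Deviations from mean: -0.1375, 7.6625, -5.7375, 3.0625, 1.1625, -2.8375, -4.9375, 1.7625
Numerator Σ_{t=1}^{7}(z_t−z̄)(z_{t+1}−z̄) = -57.0189
Denominator Σ(z_t−z̄)² = 137.9188
r_1 = -57.0189 / 137.9188 = -0.413

-0.413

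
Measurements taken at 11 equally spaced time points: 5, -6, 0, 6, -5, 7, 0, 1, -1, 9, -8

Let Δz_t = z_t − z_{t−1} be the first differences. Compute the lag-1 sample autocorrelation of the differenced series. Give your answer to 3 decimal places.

-0.558

First differences Δz: -11, 6, 6, -11, 12, -7, 1, -2, 10, -17
Mean of differences = -1.3000
Numerator Σ(Δz_t−Δz̄)(Δz_{t+1}−Δz̄) = -493.1900
Denominator Σ(Δz_t−Δz̄)² = 884.1000
r_1(Δz) = -493.1900 / 884.1000 = -0.558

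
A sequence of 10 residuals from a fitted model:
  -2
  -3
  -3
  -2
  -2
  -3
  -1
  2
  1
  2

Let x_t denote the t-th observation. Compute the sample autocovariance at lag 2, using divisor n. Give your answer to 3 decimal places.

1.068

Mean x̄ = (-2 − 3 − 3 − 2 − 2 − 3 − 1 + 2 + 1 + 2)/10 = -1.1000
Σ_{t=1}^{8}(x_t−x̄)(x_{t+2}−x̄) = 10.6800
γ_2 = 10.6800 / 10 = 1.068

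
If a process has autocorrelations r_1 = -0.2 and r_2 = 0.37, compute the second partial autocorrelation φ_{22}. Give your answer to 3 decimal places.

0.344

φ_{22} = (r_2 − r_1²) / (1 − r_1²)
r_1² = (-0.2)² = 0.04
Numerator = 0.37 − 0.0400 = 0.3300; denominator = 1 − 0.0400 = 0.9600
φ_{22} = 0.3300 / 0.9600 = 0.344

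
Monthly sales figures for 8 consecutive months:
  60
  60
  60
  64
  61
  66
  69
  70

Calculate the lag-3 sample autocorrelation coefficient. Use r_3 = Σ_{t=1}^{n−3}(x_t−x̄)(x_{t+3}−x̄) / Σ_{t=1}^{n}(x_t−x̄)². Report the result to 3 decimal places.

-0.123

Mean x̄ = (60 + 60 + 60 + 64 + 61 + 66 + 69 + 70)/8 = 63.7500
Deviations from mean: -3.7500, -3.7500, -3.7500, 0.2500, -2.7500, 2.2500, 5.2500, 6.2500
Numerator Σ_{t=1}^{5}(x_t−x̄)(x_{t+3}−x̄) = -14.9375
Denominator Σ(x_t−x̄)² = 121.5000
r_3 = -14.9375 / 121.5000 = -0.123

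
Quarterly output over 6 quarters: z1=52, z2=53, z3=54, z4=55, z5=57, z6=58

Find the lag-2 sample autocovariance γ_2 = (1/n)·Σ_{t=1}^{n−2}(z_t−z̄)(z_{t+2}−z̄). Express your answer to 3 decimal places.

Mean z̄ = (52 + 53 + 54 + 55 + 57 + 58)/6 = 54.8333
Σ_{t=1}^{4}(z_t−z̄)(z_{t+2}−z̄) = 0.7778
γ_2 = 0.7778 / 6 = 0.130

0.130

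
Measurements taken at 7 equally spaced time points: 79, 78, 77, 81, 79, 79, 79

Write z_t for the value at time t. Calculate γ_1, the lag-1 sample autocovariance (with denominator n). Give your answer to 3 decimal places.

Mean z̄ = (79 + 78 + 77 + 81 + 79 + 79 + 79)/7 = 78.8571
Σ_{t=1}^{6}(z_t−z̄)(z_{t+1}−z̄) = -2.1633
γ_1 = -2.1633 / 7 = -0.309

-0.309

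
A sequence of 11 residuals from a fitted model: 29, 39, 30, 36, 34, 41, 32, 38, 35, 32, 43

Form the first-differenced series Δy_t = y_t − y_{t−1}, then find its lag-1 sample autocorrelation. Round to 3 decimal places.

-0.634

First differences Δy: 10, -9, 6, -2, 7, -9, 6, -3, -3, 11
Mean of differences = 1.4000
Numerator Σ(Δy_t−Δȳ)(Δy_{t+1}−Δȳ) = -321.1600
Denominator Σ(Δy_t−Δȳ)² = 506.4000
r_1(Δy) = -321.1600 / 506.4000 = -0.634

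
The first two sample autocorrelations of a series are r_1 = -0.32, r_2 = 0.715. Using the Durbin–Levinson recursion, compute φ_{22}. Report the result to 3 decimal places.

0.682

φ_{22} = (r_2 − r_1²) / (1 − r_1²)
r_1² = (-0.32)² = 0.1024
Numerator = 0.715 − 0.1024 = 0.6126; denominator = 1 − 0.1024 = 0.8976
φ_{22} = 0.6126 / 0.8976 = 0.682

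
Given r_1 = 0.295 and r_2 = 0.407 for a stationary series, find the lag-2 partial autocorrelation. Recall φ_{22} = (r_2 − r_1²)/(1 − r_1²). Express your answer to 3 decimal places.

φ_{22} = (r_2 − r_1²) / (1 − r_1²)
r_1² = (0.295)² = 0.087025
Numerator = 0.407 − 0.0870 = 0.3200; denominator = 1 − 0.0870 = 0.9130
φ_{22} = 0.3200 / 0.9130 = 0.350

0.350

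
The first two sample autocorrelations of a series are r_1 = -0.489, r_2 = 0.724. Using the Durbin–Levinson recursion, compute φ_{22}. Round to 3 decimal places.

φ_{22} = (r_2 − r_1²) / (1 − r_1²)
r_1² = (-0.489)² = 0.239121
Numerator = 0.724 − 0.2391 = 0.4849; denominator = 1 − 0.2391 = 0.7609
φ_{22} = 0.4849 / 0.7609 = 0.637

0.637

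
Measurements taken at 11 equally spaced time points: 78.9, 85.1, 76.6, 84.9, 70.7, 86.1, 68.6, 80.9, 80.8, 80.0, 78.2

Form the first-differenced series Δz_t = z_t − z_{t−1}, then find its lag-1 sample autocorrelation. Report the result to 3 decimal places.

First differences Δz: 6.2, -8.5, 8.3, -14.2, 15.4, -17.5, 12.3, -0.1, -0.8, -1.8
Mean of differences = -0.0700
Numerator Σ(Δz_t−Δz̄)(Δz_{t+1}−Δz̄) = -944.6119
Denominator Σ(Δz_t−Δz̄)² = 1079.7610
r_1(Δz) = -944.6119 / 1079.7610 = -0.875

-0.875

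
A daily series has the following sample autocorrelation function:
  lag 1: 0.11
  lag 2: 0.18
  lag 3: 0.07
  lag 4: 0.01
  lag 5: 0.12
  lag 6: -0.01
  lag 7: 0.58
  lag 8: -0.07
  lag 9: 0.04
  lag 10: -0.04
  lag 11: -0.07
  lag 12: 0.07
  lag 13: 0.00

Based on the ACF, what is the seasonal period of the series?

The largest autocorrelation is r_7 = 0.58; the remaining lags stay at or below 0.18.
The dominant spike at lag 7 indicates a seasonal period of 7.

7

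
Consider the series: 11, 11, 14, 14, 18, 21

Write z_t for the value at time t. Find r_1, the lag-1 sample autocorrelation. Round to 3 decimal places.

Mean z̄ = (11 + 11 + 14 + 14 + 18 + 21)/6 = 14.8333
Deviations from mean: -3.8333, -3.8333, -0.8333, -0.8333, 3.1667, 6.1667
Σ(z_t−z̄)(z_{t+1}−z̄) = (14.6944) + (3.1944) + (0.6944) + (-2.6389) + (19.5278) = 35.4722
Denominator Σ(z_t−z̄)² = 78.8333
r_1 = 35.4722 / 78.8333 = 0.450

0.450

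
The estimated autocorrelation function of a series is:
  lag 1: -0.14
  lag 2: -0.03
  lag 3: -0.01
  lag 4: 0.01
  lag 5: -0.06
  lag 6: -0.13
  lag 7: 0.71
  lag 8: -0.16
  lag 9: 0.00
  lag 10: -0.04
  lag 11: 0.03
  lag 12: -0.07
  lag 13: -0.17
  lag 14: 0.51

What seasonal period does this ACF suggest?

The largest autocorrelation is r_7 = 0.71, with a weaker echo at lag 14 (0.51); the remaining lags stay at or below 0.03.
The dominant spike at lag 7 indicates a seasonal period of 7.

7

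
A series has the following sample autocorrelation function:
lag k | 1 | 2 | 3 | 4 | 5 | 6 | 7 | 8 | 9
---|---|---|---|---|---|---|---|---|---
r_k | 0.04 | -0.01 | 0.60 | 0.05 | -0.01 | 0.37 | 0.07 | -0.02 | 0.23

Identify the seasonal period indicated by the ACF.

The largest autocorrelation is r_3 = 0.60, with weaker echoes at lags 6 (0.37) and 9 (0.23); the remaining lags stay at or below 0.07.
The dominant spike at lag 3 indicates a seasonal period of 3.

3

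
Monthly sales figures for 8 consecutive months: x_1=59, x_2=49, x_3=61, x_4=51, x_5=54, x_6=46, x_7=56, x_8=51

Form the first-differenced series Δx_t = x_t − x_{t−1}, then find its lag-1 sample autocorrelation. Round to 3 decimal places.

-0.783

First differences Δx: -10, 12, -10, 3, -8, 10, -5
Mean of differences = -1.1429
Numerator Σ(Δx_t−Δx̄)(Δx_{t+1}−Δx̄) = -417.3061
Denominator Σ(Δx_t−Δx̄)² = 532.8571
r_1(Δx) = -417.3061 / 532.8571 = -0.783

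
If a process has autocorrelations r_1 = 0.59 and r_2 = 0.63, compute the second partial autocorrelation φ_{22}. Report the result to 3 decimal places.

φ_{22} = (r_2 − r_1²) / (1 − r_1²)
r_1² = (0.59)² = 0.3481
Numerator = 0.63 − 0.3481 = 0.2819; denominator = 1 − 0.3481 = 0.6519
φ_{22} = 0.2819 / 0.6519 = 0.432

0.432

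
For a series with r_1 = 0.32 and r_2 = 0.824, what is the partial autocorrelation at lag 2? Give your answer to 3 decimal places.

0.804

φ_{22} = (r_2 − r_1²) / (1 − r_1²)
r_1² = (0.32)² = 0.1024
Numerator = 0.824 − 0.1024 = 0.7216; denominator = 1 − 0.1024 = 0.8976
φ_{22} = 0.7216 / 0.8976 = 0.804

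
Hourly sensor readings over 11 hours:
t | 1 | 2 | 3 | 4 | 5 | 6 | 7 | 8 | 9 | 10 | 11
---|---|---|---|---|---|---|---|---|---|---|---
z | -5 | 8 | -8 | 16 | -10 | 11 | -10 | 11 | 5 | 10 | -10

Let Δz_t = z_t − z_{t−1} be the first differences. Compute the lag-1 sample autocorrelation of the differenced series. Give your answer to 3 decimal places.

First differences Δz: 13, -16, 24, -26, 21, -21, 21, -6, 5, -20
Mean of differences = -0.5000
Numerator Σ(Δz_t−Δz̄)(Δz_{t+1}−Δz̄) = -2899.2500
Denominator Σ(Δz_t−Δz̄)² = 3458.5000
r_1(Δz) = -2899.2500 / 3458.5000 = -0.838

-0.838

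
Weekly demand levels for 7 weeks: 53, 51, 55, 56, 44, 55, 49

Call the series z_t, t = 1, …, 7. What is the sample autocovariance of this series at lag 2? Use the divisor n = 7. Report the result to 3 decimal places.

1.545

Mean z̄ = (53 + 51 + 55 + 56 + 44 + 55 + 49)/7 = 51.8571
Deviations: 1.1429, -0.8571, 3.1429, 4.1429, -7.8571, 3.1429, -2.8571
Σ_{t=1}^{5}(z_t−z̄)(z_{t+2}−z̄) = 10.8163
γ_2 = 10.8163 / 7 = 1.545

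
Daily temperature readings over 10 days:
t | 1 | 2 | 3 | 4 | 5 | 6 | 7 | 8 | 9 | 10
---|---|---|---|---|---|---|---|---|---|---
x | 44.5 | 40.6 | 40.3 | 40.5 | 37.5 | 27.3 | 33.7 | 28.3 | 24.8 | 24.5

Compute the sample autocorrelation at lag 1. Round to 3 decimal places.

Mean x̄ = (44.5 + 40.6 + 40.3 + 40.5 + 37.5 + 27.3 + 33.7 + 28.3 + 24.8 + 24.5)/10 = 34.2000
Numerator Σ_{t=1}^{9}(x_t−x̄)(x_{t+1}−x̄) = 294.4500
Denominator Σ(x_t−x̄)² = 499.9600
r_1 = 294.4500 / 499.9600 = 0.589

0.589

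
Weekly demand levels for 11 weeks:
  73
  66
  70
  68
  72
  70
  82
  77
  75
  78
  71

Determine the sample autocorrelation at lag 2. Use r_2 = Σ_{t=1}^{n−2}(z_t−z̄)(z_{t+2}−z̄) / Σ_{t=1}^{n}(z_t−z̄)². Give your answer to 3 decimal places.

Mean z̄ = (73 + 66 + 70 + 68 + 72 + 70 + 82 + 77 + 75 + 78 + 71)/11 = 72.9091
Numerator Σ_{t=1}^{9}(z_t−z̄)(z_{t+2}−z̄) = 66.2562
Denominator Σ(z_t−z̄)² = 222.9091
r_2 = 66.2562 / 222.9091 = 0.297

0.297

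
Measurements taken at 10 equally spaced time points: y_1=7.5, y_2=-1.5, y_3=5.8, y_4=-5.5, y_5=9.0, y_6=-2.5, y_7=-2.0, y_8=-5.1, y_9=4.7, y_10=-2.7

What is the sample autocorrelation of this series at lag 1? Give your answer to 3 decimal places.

Mean ȳ = (7.5 − 1.5 + 5.8 − 5.5 + 9.0 − 2.5 − 2.0 − 5.1 + 4.7 − 2.7)/10 = 0.7700
Numerator Σ_{t=1}^{9}(y_t−ȳ)(y_{t+1}−ȳ) = -148.1359
Denominator Σ(y_t−ȳ)² = 263.1010
r_1 = -148.1359 / 263.1010 = -0.563

-0.563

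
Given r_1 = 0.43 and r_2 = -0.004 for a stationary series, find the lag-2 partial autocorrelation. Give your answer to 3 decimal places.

φ_{22} = (r_2 − r_1²) / (1 − r_1²)
r_1² = (0.43)² = 0.1849
Numerator = -0.004 − 0.1849 = -0.1889; denominator = 1 − 0.1849 = 0.8151
φ_{22} = -0.1889 / 0.8151 = -0.232

-0.232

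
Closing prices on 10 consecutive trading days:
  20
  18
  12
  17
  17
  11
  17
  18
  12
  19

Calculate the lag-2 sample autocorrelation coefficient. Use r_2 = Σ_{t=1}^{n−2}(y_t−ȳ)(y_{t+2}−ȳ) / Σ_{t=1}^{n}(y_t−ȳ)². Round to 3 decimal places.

Mean ȳ = (20 + 18 + 12 + 17 + 17 + 11 + 17 + 18 + 12 + 19)/10 = 16.1000
Numerator Σ_{t=1}^{8}(y_t−ȳ)(y_{t+2}−ȳ) = -29.6200
Denominator Σ(y_t−ȳ)² = 92.9000
r_2 = -29.6200 / 92.9000 = -0.319

-0.319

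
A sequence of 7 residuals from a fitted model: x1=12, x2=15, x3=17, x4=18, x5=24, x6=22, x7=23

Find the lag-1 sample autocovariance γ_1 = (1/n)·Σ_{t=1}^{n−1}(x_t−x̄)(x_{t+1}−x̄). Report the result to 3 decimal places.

8.601

Mean x̄ = (12 + 15 + 17 + 18 + 24 + 22 + 23)/7 = 18.7143
Σ_{t=1}^{6}(x_t−x̄)(x_{t+1}−x̄) = 60.2041
γ_1 = 60.2041 / 7 = 8.601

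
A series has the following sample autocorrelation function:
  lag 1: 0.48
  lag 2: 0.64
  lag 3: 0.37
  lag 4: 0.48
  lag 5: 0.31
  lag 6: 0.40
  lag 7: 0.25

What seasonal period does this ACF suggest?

The largest autocorrelation is r_2 = 0.64; the remaining lags stay at or below 0.48.
The dominant spike at lag 2 indicates a seasonal period of 2.

2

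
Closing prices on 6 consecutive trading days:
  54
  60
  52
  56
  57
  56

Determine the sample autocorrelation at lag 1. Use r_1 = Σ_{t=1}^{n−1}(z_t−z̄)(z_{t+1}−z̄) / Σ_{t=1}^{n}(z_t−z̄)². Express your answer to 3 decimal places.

Mean z̄ = (54 + 60 + 52 + 56 + 57 + 56)/6 = 55.8333
Deviations from mean: -1.8333, 4.1667, -3.8333, 0.1667, 1.1667, 0.1667
Σ(z_t−z̄)(z_{t+1}−z̄) = (-7.6389) + (-15.9722) + (-0.6389) + (0.1944) + (0.1944) = -23.8611
Denominator Σ(z_t−z̄)² = 36.8333
r_1 = -23.8611 / 36.8333 = -0.648

-0.648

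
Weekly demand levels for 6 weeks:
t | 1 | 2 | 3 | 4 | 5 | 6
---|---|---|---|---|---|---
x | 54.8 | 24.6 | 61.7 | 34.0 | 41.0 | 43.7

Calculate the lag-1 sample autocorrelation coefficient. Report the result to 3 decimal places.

Mean x̄ = (54.8 + 24.6 + 61.7 + 34.0 + 41.0 + 43.7)/6 = 43.3000
Deviations from mean: 11.5000, -18.7000, 18.4000, -9.3000, -2.3000, 0.4000
Numerator Σ_{t=1}^{5}(x_t−x̄)(x_{t+1}−x̄) = -709.7800
Denominator Σ(x_t−x̄)² = 912.4400
r_1 = -709.7800 / 912.4400 = -0.778

-0.778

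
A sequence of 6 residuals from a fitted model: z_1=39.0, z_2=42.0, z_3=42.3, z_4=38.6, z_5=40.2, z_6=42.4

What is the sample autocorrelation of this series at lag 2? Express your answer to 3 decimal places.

Mean z̄ = (39.0 + 42.0 + 42.3 + 38.6 + 40.2 + 42.4)/6 = 40.7500
Deviations from mean: -1.7500, 1.2500, 1.5500, -2.1500, -0.5500, 1.6500
Numerator Σ_{t=1}^{4}(z_t−z̄)(z_{t+2}−z̄) = -9.8000
Denominator Σ(z_t−z̄)² = 14.6750
r_2 = -9.8000 / 14.6750 = -0.668

-0.668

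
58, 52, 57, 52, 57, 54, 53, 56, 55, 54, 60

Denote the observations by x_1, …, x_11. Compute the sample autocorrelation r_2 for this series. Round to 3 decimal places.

0.244

Mean x̄ = (58 + 52 + 57 + 52 + 57 + 54 + 53 + 56 + 55 + 54 + 60)/11 = 55.2727
Numerator Σ_{t=1}^{9}(x_t−x̄)(x_{t+2}−x̄) = 16.1240
Denominator Σ(x_t−x̄)² = 66.1818
r_2 = 16.1240 / 66.1818 = 0.244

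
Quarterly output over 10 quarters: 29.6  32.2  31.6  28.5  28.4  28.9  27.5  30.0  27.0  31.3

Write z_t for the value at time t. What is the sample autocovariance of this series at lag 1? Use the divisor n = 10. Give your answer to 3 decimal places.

0.005

Mean z̄ = (29.6 + 32.2 + 31.6 + 28.5 + 28.4 + 28.9 + 27.5 + 30.0 + 27.0 + 31.3)/10 = 29.5000
Σ_{t=1}^{9}(z_t−z̄)(z_{t+1}−z̄) = 0.0500
γ_1 = 0.0500 / 10 = 0.005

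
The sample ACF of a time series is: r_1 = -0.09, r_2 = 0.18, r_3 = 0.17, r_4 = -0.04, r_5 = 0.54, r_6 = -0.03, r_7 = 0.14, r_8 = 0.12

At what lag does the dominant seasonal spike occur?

The largest autocorrelation is r_5 = 0.54; the remaining lags stay at or below 0.18.
The dominant spike at lag 5 indicates a seasonal period of 5.

5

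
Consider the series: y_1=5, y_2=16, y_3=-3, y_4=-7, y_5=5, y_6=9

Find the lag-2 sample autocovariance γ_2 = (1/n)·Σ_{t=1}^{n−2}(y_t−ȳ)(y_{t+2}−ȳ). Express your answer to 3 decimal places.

Mean ȳ = (5 + 16 − 3 − 7 + 5 + 9)/6 = 4.1667
Deviations: 0.8333, 11.8333, -7.1667, -11.1667, 0.8333, 4.8333
Σ_{t=1}^{4}(y_t−ȳ)(y_{t+2}−ȳ) = -198.0556
γ_2 = -198.0556 / 6 = -33.009

-33.009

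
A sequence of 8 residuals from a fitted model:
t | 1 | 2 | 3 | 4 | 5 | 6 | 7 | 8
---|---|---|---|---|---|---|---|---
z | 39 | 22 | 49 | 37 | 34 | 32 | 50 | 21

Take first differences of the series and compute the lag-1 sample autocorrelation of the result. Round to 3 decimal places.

-0.538

First differences Δz: -17, 27, -12, -3, -2, 18, -29
Mean of differences = -2.5714
Numerator Σ(Δz_t−Δz̄)(Δz_{t+1}−Δz̄) = -1233.6122
Denominator Σ(Δz_t−Δz̄)² = 2293.7143
r_1(Δz) = -1233.6122 / 2293.7143 = -0.538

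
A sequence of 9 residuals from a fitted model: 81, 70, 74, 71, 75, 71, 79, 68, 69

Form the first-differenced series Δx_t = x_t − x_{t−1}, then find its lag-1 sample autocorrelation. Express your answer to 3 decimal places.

First differences Δx: -11, 4, -3, 4, -4, 8, -11, 1
Mean of differences = -1.5000
Numerator Σ(Δx_t−Δx̄)(Δx_{t+1}−Δx̄) = -220.2500
Denominator Σ(Δx_t−Δx̄)² = 346.0000
r_1(Δx) = -220.2500 / 346.0000 = -0.637

-0.637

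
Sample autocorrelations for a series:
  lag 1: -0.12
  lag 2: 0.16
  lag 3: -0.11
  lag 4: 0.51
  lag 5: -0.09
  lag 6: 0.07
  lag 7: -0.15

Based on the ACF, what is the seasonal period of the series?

4

The largest autocorrelation is r_4 = 0.51; the remaining lags stay at or below 0.16.
The dominant spike at lag 4 indicates a seasonal period of 4.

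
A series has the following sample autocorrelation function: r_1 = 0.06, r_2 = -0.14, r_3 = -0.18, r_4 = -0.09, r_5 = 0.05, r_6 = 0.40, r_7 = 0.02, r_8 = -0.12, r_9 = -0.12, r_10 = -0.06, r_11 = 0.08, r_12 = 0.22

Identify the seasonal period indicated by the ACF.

The largest autocorrelation is r_6 = 0.40, with a weaker echo at lag 12 (0.22); the remaining lags stay at or below 0.08.
The dominant spike at lag 6 indicates a seasonal period of 6.

6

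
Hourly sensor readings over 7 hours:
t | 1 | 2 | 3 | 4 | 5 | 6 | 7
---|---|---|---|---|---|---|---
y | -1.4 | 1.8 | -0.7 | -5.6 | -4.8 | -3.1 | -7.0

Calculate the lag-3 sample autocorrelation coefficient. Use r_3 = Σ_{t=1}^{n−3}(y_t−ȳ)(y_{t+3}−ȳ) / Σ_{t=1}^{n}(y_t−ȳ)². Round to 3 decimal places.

-0.045

Mean ȳ = (-1.4 + 1.8 − 0.7 − 5.6 − 4.8 − 3.1 − 7.0)/7 = -2.9714
Deviations from mean: 1.5714, 4.7714, 2.2714, -2.6286, -1.8286, -0.1286, -4.0286
Σ(y_t−ȳ)(y_{t+3}−ȳ) = (-4.1306) + (-8.7249) + (-0.2920) + (10.5894) = -2.5582
Denominator Σ(y_t−ȳ)² = 56.8943
r_3 = -2.5582 / 56.8943 = -0.045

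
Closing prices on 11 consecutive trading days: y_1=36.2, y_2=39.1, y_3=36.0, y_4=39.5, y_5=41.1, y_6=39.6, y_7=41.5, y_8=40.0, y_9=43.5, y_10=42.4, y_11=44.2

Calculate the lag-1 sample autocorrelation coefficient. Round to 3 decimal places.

Mean ȳ = (36.2 + 39.1 + 36.0 + 39.5 + 41.1 + 39.6 + 41.5 + 40.0 + 43.5 + 42.4 + 44.2)/11 = 40.2818
Numerator Σ_{t=1}^{10}(y_t−ȳ)(y_{t+1}−ȳ) = 25.0697
Denominator Σ(y_t−ȳ)² = 69.8964
r_1 = 25.0697 / 69.8964 = 0.359

0.359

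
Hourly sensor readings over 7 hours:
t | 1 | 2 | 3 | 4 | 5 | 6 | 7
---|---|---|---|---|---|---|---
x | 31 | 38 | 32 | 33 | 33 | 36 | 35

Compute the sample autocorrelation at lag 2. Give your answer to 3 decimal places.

0.028

Mean x̄ = (31 + 38 + 32 + 33 + 33 + 36 + 35)/7 = 34.0000
Deviations from mean: -3.0000, 4.0000, -2.0000, -1.0000, -1.0000, 2.0000, 1.0000
Σ(x_t−x̄)(x_{t+2}−x̄) = (6.0000) + (-4.0000) + (2.0000) + (-2.0000) + (-1.0000) = 1.0000
Denominator Σ(x_t−x̄)² = 36.0000
r_2 = 1.0000 / 36.0000 = 0.028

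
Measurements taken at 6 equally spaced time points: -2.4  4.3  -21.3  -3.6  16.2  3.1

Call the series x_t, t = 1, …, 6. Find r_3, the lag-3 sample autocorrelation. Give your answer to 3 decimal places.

0.015

Mean x̄ = (-2.4 + 4.3 − 21.3 − 3.6 + 16.2 + 3.1)/6 = -0.6167
Deviations from mean: -1.7833, 4.9167, -20.6833, -2.9833, 16.8167, 3.7167
Numerator Σ_{t=1}^{3}(x_t−x̄)(x_{t+3}−x̄) = 11.1292
Denominator Σ(x_t−x̄)² = 760.6683
r_3 = 11.1292 / 760.6683 = 0.015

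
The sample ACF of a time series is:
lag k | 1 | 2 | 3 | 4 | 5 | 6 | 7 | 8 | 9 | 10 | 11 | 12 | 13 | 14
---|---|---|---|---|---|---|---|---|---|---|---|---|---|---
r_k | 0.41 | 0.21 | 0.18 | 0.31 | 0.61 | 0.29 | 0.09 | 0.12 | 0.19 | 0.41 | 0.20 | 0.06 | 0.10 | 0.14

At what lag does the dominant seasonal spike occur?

The largest autocorrelation is r_5 = 0.61; the remaining lags stay at or below 0.41. The elevated value at lag 1 (0.41), dropping to 0.21 at lag 2, reflects decaying short-term dependence rather than seasonality.
The dominant spike at lag 5 indicates a seasonal period of 5.

5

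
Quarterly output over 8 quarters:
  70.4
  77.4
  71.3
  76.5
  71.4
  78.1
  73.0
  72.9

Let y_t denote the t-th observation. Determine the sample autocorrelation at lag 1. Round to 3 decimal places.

-0.752

Mean ȳ = (70.4 + 77.4 + 71.3 + 76.5 + 71.4 + 78.1 + 73.0 + 72.9)/8 = 73.8750
Deviations from mean: -3.4750, 3.5250, -2.5750, 2.6250, -2.4750, 4.2250, -0.8750, -0.9750
Σ(y_t−ȳ)(y_{t+1}−ȳ) = (-12.2494) + (-9.0769) + (-6.7594) + (-6.4969) + (-10.4569) + (-3.6969) + (0.8531) = -47.8831
Denominator Σ(y_t−ȳ)² = 63.7150
r_1 = -47.8831 / 63.7150 = -0.752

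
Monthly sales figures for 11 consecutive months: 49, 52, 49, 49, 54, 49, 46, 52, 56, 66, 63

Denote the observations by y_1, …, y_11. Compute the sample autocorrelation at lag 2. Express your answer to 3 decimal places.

0.071

Mean ȳ = (49 + 52 + 49 + 49 + 54 + 49 + 46 + 52 + 56 + 66 + 63)/11 = 53.1818
Numerator Σ_{t=1}^{9}(y_t−ȳ)(y_{t+2}−ȳ) = 27.8430
Denominator Σ(y_t−ȳ)² = 393.6364
r_2 = 27.8430 / 393.6364 = 0.071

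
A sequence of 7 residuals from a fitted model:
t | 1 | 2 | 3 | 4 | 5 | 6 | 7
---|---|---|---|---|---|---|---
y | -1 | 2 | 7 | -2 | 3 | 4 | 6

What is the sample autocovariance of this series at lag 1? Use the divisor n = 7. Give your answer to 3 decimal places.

Mean ȳ = (-1 + 2 + 7 − 2 + 3 + 4 + 6)/7 = 2.7143
Σ_{t=1}^{6}(y_t−ȳ)(y_{t+1}−ȳ) = -17.3673
γ_1 = -17.3673 / 7 = -2.481

-2.481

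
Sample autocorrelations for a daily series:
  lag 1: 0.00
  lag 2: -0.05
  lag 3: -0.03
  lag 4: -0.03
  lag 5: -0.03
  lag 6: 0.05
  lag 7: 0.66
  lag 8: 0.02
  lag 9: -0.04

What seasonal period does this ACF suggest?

7

The largest autocorrelation is r_7 = 0.66; the remaining lags stay at or below 0.05.
The dominant spike at lag 7 indicates a seasonal period of 7.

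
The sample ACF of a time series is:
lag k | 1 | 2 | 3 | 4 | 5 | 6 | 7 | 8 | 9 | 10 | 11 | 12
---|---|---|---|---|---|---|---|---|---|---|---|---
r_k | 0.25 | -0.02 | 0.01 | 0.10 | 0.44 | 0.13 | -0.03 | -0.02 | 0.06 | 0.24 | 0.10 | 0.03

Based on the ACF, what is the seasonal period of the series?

The largest autocorrelation is r_5 = 0.44; the remaining lags stay at or below 0.25.
The dominant spike at lag 5 indicates a seasonal period of 5.

5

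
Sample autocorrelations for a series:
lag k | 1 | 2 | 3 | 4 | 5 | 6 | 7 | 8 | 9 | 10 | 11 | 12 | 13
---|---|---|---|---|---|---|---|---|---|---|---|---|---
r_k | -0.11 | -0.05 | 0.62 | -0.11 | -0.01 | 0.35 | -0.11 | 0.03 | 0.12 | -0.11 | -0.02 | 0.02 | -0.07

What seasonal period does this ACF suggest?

3

The largest autocorrelation is r_3 = 0.62, with a weaker echo at lag 6 (0.35); the remaining lags stay at or below 0.12.
The dominant spike at lag 3 indicates a seasonal period of 3.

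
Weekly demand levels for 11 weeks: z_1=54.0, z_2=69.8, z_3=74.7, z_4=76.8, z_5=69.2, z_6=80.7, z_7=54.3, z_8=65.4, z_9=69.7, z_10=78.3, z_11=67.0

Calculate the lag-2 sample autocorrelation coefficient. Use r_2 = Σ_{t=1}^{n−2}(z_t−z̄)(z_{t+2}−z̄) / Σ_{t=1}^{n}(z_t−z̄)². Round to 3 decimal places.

-0.100

Mean z̄ = (54.0 + 69.8 + 74.7 + 76.8 + 69.2 + 80.7 + 54.3 + 65.4 + 69.7 + 78.3 + 67.0)/11 = 69.0818
Numerator Σ_{t=1}^{9}(z_t−z̄)(z_{t+2}−z̄) = -77.7416
Denominator Σ(z_t−z̄)² = 775.8564
r_2 = -77.7416 / 775.8564 = -0.100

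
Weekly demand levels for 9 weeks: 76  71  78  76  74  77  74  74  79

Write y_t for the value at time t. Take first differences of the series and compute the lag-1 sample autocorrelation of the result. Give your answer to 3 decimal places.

-0.495

First differences Δy: -5, 7, -2, -2, 3, -3, 0, 5
Mean of differences = 0.3750
Numerator Σ(Δy_t−Δȳ)(Δy_{t+1}−Δȳ) = -61.2656
Denominator Σ(Δy_t−Δȳ)² = 123.8750
r_1(Δy) = -61.2656 / 123.8750 = -0.495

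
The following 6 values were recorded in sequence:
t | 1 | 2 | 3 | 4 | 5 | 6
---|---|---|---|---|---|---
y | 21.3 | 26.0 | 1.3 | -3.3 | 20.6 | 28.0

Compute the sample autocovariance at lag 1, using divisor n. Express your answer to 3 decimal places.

24.870

Mean ȳ = (21.3 + 26.0 + 1.3 − 3.3 + 20.6 + 28.0)/6 = 15.6500
Σ_{t=1}^{5}(y_t−ȳ)(y_{t+1}−ȳ) = 149.2175
γ_1 = 149.2175 / 6 = 24.870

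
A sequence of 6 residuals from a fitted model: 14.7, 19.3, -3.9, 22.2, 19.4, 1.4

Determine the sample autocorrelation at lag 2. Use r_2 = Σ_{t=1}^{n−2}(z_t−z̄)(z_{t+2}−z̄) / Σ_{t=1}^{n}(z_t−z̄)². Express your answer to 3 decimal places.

-0.331

Mean z̄ = (14.7 + 19.3 − 3.9 + 22.2 + 19.4 + 1.4)/6 = 12.1833
Deviations from mean: 2.5167, 7.1167, -16.0833, 10.0167, 7.2167, -10.7833
Numerator Σ_{t=1}^{4}(z_t−z̄)(z_{t+2}−z̄) = -193.2722
Denominator Σ(z_t−z̄)² = 584.3483
r_2 = -193.2722 / 584.3483 = -0.331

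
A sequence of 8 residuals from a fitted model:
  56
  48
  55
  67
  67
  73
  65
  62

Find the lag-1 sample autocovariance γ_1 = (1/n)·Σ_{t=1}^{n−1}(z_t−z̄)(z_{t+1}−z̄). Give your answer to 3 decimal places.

Mean z̄ = (56 + 48 + 55 + 67 + 67 + 73 + 65 + 62)/8 = 61.6250
Deviations: -5.6250, -13.6250, -6.6250, 5.3750, 5.3750, 11.3750, 3.3750, 0.3750
Σ_{t=1}^{7}(z_t−z̄)(z_{t+1}−z̄) = 260.9844
γ_1 = 260.9844 / 8 = 32.623

32.623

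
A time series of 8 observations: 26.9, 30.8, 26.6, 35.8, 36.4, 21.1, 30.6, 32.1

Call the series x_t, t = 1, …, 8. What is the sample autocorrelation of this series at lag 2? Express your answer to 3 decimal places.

-0.405

Mean x̄ = (26.9 + 30.8 + 26.6 + 35.8 + 36.4 + 21.1 + 30.6 + 32.1)/8 = 30.0375
Deviations from mean: -3.1375, 0.7625, -3.4375, 5.7625, 6.3625, -8.9375, 0.5625, 2.0625
Σ(x_t−x̄)(x_{t+2}−x̄) = (10.7852) + (4.3939) + (-21.8711) + (-51.5023) + (3.5789) + (-18.4336) = -73.0491
Denominator Σ(x_t−x̄)² = 180.3788
r_2 = -73.0491 / 180.3788 = -0.405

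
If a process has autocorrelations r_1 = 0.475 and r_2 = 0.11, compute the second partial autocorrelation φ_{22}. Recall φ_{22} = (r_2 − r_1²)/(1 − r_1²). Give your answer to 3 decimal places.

φ_{22} = (r_2 − r_1²) / (1 − r_1²)
r_1² = (0.475)² = 0.225625
Numerator = 0.11 − 0.2256 = -0.1156; denominator = 1 − 0.2256 = 0.7744
φ_{22} = -0.1156 / 0.7744 = -0.149

-0.149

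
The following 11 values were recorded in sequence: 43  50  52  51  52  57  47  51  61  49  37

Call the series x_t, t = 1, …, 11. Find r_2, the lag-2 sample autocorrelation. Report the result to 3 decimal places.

-0.439

Mean x̄ = (43 + 50 + 52 + 51 + 52 + 57 + 47 + 51 + 61 + 49 + 37)/11 = 50.0000
Numerator Σ_{t=1}^{9}(x_t−x̄)(x_{t+2}−x̄) = -179.0000
Denominator Σ(x_t−x̄)² = 408.0000
r_2 = -179.0000 / 408.0000 = -0.439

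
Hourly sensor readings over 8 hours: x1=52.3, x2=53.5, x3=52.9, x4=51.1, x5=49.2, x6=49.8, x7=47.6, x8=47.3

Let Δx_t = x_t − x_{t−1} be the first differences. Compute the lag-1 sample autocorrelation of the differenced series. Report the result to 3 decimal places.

First differences Δx: 1.2, -0.6, -1.8, -1.9, 0.6, -2.2, -0.3
Mean of differences = -0.7143
Numerator Σ(Δx_t−Δx̄)(Δx_{t+1}−Δx̄) = -2.7445
Denominator Σ(Δx_t−Δx̄)² = 10.3686
r_1(Δx) = -2.7445 / 10.3686 = -0.265

-0.265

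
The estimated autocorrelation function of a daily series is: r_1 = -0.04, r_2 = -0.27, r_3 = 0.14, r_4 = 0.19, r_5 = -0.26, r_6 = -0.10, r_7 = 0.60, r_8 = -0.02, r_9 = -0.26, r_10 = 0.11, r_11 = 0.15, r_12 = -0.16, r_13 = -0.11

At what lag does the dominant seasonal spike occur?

7

The largest autocorrelation is r_7 = 0.60; the remaining lags stay at or below 0.19.
The dominant spike at lag 7 indicates a seasonal period of 7.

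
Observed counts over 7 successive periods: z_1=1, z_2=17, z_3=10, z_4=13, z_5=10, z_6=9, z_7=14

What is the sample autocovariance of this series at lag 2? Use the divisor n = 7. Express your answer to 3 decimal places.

2.233

Mean z̄ = (1 + 17 + 10 + 13 + 10 + 9 + 14)/7 = 10.5714
Σ_{t=1}^{5}(z_t−z̄)(z_{t+2}−z̄) = 15.6327
γ_2 = 15.6327 / 7 = 2.233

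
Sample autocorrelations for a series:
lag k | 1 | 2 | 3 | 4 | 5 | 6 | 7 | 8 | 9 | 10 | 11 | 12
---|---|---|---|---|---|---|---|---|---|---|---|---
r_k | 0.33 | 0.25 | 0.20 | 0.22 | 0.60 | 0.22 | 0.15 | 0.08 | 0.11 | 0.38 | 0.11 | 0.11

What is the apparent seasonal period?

5

The largest autocorrelation is r_5 = 0.60, with a weaker echo at lag 10 (0.38); the remaining lags stay at or below 0.33. The elevated value at lag 1 (0.33), dropping to 0.25 at lag 2, reflects decaying short-term dependence rather than seasonality.
The dominant spike at lag 5 indicates a seasonal period of 5.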